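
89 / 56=1.59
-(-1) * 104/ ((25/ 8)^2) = 6656/ 625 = 10.65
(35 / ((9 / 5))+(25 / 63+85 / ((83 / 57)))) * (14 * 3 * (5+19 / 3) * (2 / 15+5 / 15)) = 38935372 / 2241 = 17374.11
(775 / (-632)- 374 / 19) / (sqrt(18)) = -251093 * sqrt(2) / 72048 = -4.93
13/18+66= 1201/18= 66.72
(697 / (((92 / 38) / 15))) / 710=39729 / 6532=6.08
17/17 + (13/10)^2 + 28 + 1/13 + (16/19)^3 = 279664223/8916700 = 31.36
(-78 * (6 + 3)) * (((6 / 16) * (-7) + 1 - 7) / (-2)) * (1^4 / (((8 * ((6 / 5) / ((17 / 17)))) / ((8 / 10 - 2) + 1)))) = 63.07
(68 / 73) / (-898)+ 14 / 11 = 458504 / 360547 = 1.27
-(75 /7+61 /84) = -961 /84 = -11.44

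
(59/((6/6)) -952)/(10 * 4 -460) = 893/420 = 2.13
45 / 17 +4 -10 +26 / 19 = -641 / 323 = -1.98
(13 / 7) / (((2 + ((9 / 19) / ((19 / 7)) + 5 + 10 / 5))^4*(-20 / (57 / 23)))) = -4194940071127 / 129150451694960640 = -0.00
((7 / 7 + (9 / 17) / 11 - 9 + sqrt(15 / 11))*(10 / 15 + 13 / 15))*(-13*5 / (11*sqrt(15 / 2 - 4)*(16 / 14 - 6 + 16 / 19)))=-8447647*sqrt(14) / 3295314 + 5681*sqrt(2310) / 193842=-8.18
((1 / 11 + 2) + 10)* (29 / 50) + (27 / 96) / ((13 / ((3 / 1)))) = 7.08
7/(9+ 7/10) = 70/97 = 0.72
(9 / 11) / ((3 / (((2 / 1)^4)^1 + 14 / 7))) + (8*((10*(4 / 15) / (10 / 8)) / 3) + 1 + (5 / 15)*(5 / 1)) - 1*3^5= -113719 / 495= -229.74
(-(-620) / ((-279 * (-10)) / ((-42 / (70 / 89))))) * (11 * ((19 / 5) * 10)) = -74404 / 15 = -4960.27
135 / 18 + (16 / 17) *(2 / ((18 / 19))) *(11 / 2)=5639 / 306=18.43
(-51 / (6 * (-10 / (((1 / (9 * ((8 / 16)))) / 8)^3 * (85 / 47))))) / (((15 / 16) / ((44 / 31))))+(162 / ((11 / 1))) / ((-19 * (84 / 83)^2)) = -987753110017 / 1305301064760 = -0.76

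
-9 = -9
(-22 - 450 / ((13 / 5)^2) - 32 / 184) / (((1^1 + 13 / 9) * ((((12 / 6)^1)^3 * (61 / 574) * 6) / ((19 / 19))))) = -74248335 / 10432708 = -7.12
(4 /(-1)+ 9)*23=115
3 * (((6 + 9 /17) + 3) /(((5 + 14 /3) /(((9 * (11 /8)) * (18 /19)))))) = 34.67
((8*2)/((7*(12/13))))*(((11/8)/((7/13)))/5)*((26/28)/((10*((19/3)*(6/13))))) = 314171/7820400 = 0.04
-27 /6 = -9 /2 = -4.50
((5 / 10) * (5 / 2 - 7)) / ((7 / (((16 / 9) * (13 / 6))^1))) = -26 / 21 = -1.24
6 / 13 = 0.46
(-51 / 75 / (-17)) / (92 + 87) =1 / 4475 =0.00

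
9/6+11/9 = 49/18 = 2.72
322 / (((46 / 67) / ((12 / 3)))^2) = 251384 / 23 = 10929.74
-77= -77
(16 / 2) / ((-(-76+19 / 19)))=8 / 75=0.11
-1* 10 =-10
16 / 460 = 4 / 115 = 0.03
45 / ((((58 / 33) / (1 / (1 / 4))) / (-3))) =-8910 / 29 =-307.24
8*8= 64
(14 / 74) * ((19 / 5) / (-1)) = -133 / 185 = -0.72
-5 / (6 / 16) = -40 / 3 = -13.33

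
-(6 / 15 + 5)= -27 / 5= -5.40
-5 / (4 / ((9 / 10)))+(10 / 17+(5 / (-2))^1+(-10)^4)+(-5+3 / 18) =4076789 / 408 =9992.13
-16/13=-1.23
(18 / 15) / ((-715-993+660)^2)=3 / 2745760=0.00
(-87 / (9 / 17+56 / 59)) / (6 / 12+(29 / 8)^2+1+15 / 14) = -39092928 / 10438837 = -3.74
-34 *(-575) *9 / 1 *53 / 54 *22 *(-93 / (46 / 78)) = -599119950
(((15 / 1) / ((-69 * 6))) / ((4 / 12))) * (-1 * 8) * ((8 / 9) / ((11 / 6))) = 320 / 759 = 0.42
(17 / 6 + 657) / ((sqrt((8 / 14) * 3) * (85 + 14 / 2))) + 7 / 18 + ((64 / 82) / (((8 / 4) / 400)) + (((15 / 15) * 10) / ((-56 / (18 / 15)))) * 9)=3959 * sqrt(21) / 3312 + 399223 / 2583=160.04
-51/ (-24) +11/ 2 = 61/ 8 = 7.62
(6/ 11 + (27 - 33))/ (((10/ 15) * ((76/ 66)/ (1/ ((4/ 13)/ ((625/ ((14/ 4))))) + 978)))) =-2945295/ 266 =-11072.54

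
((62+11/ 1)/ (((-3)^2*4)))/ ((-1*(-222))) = 73/ 7992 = 0.01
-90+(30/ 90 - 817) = -2720/ 3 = -906.67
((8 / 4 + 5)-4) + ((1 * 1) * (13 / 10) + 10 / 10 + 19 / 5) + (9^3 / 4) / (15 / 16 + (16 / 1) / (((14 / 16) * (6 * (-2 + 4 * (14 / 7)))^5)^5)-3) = -42359492801150384451152732456598663856219 / 534412685872983402870375108409892536310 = -79.26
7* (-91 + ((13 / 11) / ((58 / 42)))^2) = -64300054 / 101761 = -631.87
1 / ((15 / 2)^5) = 32 / 759375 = 0.00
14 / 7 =2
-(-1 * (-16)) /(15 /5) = -5.33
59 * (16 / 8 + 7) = 531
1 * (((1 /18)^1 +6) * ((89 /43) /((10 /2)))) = 9701 /3870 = 2.51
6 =6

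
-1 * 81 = -81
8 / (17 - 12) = 8 / 5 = 1.60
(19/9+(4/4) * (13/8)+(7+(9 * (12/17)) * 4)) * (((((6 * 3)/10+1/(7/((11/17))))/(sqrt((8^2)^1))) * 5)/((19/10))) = 124549675/5534928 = 22.50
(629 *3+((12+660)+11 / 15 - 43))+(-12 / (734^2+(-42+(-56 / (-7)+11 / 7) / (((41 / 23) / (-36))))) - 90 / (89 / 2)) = 2914966839341 / 1159165815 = 2514.71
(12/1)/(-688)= -0.02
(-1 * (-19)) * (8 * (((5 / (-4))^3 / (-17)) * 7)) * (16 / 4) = 16625 / 34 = 488.97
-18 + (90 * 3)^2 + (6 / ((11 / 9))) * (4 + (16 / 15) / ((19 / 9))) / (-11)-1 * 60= 837065778 / 11495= 72819.99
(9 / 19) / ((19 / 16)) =144 / 361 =0.40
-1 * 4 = -4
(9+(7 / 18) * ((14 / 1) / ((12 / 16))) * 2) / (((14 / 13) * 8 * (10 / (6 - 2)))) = 1651 / 1512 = 1.09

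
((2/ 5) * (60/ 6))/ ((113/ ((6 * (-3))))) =-72/ 113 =-0.64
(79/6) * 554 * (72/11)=525192/11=47744.73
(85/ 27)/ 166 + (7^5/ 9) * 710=1325885.57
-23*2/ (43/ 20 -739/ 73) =5.77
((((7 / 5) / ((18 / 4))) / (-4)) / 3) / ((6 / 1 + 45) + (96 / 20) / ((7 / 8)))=-49 / 106758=-0.00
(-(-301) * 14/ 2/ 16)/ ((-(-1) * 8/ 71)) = 1168.73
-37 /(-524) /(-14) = -0.01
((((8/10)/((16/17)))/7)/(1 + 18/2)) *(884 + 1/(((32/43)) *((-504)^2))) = 122155279067/11379916800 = 10.73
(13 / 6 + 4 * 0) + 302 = 1825 / 6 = 304.17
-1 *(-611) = 611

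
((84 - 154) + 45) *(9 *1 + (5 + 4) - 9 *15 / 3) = 675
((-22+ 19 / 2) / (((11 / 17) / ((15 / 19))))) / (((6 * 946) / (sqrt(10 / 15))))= -2125 * sqrt(6) / 2372568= -0.00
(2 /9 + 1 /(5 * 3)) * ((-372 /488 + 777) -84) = 365963 /1830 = 199.98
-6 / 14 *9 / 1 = -27 / 7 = -3.86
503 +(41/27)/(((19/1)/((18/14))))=200738/399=503.10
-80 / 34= -40 / 17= -2.35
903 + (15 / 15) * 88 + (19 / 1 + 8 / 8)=1011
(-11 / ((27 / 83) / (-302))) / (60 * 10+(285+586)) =275726 / 39717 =6.94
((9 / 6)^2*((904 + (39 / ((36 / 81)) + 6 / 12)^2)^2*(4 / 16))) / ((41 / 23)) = 4003648961103 / 167936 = 23840325.84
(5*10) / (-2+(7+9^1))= 25 / 7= 3.57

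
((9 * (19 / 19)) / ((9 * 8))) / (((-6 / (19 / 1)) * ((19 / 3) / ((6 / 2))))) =-3 / 16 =-0.19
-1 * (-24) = 24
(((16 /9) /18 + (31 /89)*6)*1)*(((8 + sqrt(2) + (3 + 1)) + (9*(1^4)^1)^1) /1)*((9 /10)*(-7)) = -386561 /1335 -55223*sqrt(2) /4005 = -309.06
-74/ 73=-1.01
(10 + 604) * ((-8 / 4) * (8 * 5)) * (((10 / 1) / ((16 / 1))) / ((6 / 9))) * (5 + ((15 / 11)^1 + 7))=-6769350 / 11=-615395.45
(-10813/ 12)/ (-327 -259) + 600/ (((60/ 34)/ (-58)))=-138660227/ 7032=-19718.46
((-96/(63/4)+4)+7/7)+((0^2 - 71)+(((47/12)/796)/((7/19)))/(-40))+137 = 173590787/2674560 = 64.90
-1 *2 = -2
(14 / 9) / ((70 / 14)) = 14 / 45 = 0.31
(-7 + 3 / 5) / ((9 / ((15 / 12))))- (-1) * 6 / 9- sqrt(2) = -1.64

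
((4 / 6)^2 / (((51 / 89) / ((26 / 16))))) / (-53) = -1157 / 48654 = -0.02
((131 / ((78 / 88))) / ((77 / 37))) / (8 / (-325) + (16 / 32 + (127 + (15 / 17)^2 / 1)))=0.55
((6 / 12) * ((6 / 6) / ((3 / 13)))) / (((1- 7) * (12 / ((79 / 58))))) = -0.04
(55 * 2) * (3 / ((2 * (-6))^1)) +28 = 0.50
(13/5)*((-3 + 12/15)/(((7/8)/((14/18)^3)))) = -56056/18225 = -3.08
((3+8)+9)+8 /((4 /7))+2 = 36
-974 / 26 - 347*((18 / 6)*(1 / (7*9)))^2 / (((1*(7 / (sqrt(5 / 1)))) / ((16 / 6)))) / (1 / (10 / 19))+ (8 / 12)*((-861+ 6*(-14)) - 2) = -26083 / 39 - 27760*sqrt(5) / 175959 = -669.15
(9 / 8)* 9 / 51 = 27 / 136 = 0.20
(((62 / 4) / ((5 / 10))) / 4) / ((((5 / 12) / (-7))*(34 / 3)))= -1953 / 170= -11.49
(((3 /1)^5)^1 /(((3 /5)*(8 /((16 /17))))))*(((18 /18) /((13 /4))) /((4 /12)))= 9720 /221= 43.98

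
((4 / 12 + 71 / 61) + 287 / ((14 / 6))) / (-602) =-22783 / 110166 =-0.21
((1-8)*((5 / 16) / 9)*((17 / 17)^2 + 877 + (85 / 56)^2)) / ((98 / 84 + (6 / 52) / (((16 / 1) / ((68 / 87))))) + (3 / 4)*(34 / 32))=-1734597735 / 15964144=-108.66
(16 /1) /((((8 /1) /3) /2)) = 12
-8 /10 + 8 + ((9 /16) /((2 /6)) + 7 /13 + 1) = 10843 /1040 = 10.43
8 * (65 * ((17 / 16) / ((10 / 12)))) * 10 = 6630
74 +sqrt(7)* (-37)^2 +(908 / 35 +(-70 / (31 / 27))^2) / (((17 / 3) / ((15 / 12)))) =102884632 / 114359 +1369* sqrt(7) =4521.70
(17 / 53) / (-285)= -17 / 15105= -0.00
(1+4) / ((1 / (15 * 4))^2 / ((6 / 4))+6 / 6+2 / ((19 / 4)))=513000 / 145819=3.52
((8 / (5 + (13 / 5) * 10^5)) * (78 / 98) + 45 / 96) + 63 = 25875447579 / 407687840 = 63.47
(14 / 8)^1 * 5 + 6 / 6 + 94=415 / 4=103.75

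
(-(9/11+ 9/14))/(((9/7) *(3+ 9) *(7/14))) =-25/132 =-0.19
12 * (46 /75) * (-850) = -6256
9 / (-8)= -9 / 8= -1.12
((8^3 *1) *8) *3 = 12288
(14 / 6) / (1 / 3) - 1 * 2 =5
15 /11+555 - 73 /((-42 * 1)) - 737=-82651 /462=-178.90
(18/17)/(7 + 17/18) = 324/2431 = 0.13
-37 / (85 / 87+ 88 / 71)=-228549 / 13691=-16.69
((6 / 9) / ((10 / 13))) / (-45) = -13 / 675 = -0.02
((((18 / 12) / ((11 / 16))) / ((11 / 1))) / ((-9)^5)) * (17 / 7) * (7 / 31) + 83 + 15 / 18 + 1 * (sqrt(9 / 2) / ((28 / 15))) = 45 * sqrt(2) / 56 + 12378986161 / 147661866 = 84.97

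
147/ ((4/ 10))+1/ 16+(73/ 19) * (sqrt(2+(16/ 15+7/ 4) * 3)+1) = 383.82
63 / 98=9 / 14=0.64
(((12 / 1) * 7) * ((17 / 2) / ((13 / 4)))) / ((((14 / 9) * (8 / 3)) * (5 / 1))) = 1377 / 130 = 10.59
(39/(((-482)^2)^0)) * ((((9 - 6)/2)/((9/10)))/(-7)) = -65/7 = -9.29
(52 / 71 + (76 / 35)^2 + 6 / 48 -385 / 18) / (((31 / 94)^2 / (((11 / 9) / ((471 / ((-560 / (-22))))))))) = -875165269268 / 91107830835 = -9.61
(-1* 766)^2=586756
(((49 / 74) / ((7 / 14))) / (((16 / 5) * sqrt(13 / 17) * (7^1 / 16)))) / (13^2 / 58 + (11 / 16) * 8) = 1015 * sqrt(221) / 117364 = 0.13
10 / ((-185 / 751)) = -1502 / 37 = -40.59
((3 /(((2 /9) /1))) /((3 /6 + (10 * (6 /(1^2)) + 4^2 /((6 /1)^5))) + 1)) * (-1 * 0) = 0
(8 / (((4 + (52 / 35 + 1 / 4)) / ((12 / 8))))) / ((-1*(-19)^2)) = -1680 / 289883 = -0.01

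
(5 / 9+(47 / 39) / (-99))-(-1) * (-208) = -800990 / 3861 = -207.46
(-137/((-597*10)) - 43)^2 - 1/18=65827724279/35640900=1846.97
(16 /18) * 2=16 /9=1.78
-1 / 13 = -0.08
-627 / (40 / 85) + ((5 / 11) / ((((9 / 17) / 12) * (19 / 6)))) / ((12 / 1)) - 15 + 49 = -6511289 / 5016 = -1298.10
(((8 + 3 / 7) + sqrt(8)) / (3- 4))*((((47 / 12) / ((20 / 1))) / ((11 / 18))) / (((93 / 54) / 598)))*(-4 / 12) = 126477*sqrt(2) / 1705 + 7462143 / 23870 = 417.52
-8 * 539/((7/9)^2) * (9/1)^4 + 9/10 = -467668071/10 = -46766807.10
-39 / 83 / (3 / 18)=-234 / 83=-2.82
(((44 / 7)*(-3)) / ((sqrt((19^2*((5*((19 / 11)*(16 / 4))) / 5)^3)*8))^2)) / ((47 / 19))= -43923 / 5488077952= -0.00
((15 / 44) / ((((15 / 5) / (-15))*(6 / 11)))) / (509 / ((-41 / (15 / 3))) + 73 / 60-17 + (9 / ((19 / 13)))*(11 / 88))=292125 / 7206071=0.04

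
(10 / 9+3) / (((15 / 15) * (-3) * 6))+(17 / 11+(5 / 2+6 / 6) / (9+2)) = 1457 / 891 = 1.64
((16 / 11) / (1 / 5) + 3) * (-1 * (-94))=10622 / 11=965.64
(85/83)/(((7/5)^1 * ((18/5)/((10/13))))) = 10625/67977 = 0.16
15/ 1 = 15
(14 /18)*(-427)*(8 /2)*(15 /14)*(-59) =251930 /3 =83976.67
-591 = -591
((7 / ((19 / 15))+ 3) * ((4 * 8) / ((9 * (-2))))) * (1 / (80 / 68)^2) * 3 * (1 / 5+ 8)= -639846 / 2375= -269.41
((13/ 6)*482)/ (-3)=-3133/ 9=-348.11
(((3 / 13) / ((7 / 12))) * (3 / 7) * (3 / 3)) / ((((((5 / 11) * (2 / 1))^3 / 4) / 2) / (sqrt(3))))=3.13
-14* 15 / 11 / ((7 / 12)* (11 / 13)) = -4680 / 121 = -38.68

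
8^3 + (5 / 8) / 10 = 8193 / 16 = 512.06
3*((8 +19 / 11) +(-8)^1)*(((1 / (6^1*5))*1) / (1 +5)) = 0.03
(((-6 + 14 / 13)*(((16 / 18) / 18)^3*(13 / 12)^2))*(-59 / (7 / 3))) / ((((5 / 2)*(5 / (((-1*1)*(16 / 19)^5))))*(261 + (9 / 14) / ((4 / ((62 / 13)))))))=-21412559454208 / 9403721255416162275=-0.00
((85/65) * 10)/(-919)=-170/11947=-0.01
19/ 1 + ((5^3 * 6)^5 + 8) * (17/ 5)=4034179687500231/ 5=806835937500046.20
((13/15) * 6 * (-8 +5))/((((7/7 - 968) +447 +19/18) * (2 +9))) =1404/513755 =0.00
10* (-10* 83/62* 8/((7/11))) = -365200/217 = -1682.95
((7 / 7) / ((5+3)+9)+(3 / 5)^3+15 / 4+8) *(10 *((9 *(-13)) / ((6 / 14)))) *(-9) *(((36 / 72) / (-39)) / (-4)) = 6439293 / 6800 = 946.95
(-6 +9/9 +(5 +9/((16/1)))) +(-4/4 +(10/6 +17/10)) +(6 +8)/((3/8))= 40.26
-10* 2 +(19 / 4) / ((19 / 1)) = -79 / 4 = -19.75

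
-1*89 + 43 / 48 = -4229 / 48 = -88.10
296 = 296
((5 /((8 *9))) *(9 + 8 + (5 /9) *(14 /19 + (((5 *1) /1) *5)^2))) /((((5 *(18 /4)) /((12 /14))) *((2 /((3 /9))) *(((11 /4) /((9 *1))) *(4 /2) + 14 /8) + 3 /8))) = 27712 /417753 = 0.07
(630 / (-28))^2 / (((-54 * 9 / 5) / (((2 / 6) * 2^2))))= -125 / 18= -6.94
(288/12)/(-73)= -0.33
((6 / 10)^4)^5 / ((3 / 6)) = 0.00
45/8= 5.62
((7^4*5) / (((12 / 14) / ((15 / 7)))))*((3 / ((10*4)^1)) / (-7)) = -5145 / 16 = -321.56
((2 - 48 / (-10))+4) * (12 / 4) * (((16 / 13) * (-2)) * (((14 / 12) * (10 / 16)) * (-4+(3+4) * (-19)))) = 103572 / 13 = 7967.08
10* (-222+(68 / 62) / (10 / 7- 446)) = -53542555 / 24118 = -2220.02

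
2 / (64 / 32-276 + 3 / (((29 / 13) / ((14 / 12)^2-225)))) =-696 / 200015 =-0.00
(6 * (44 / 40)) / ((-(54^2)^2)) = -11 / 14171760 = -0.00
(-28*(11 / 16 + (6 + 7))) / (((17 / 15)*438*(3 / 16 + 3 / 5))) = -0.98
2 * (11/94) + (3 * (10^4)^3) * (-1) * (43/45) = -404199999999967/141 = -2866666666666.43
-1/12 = -0.08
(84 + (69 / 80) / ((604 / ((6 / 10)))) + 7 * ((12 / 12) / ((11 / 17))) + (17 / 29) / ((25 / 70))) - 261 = -12681131407 / 77070400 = -164.54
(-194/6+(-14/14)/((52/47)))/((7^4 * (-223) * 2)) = 5185/167051976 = 0.00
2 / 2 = 1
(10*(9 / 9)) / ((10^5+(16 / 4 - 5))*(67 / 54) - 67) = 12 / 148807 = 0.00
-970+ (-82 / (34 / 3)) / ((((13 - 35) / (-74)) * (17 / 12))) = -3138242 / 3179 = -987.18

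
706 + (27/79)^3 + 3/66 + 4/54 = 206809504667/292865166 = 706.16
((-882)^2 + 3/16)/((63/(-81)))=-112021083/112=-1000188.24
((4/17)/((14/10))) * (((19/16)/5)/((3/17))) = 19/84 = 0.23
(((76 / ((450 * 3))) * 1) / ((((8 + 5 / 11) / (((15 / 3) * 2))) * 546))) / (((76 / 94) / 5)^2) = 121495 / 26049114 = 0.00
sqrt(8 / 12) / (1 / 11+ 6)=11*sqrt(6) / 201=0.13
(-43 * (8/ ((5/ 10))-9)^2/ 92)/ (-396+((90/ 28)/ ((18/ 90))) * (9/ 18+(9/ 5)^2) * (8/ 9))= 14749/ 220616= 0.07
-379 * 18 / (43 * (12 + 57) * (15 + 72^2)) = -758 / 1713937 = -0.00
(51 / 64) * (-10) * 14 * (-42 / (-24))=-12495 / 64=-195.23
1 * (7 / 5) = 7 / 5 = 1.40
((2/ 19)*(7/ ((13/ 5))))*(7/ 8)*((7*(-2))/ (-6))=1715/ 2964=0.58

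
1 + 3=4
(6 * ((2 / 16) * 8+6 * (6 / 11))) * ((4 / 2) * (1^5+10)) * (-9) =-5076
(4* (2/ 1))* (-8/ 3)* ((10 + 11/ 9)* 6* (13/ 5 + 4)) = -142208/ 15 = -9480.53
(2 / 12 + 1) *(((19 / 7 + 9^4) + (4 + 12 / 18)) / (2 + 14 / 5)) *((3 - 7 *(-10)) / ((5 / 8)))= 5034664 / 27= 186469.04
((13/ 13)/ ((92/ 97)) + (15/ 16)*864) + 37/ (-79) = 5891339/ 7268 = 810.59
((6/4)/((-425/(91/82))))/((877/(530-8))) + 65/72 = 990747017/1100284200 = 0.90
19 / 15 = 1.27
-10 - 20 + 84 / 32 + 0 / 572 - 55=-659 / 8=-82.38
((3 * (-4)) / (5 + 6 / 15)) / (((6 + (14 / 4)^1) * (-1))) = 0.23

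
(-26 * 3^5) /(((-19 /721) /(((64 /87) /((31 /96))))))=9329209344 /17081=546174.66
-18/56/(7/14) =-9/14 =-0.64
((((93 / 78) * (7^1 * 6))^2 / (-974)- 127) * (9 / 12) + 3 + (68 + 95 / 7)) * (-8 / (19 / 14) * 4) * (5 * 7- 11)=11158466880 / 1563757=7135.68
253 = 253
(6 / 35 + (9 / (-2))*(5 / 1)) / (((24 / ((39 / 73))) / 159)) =-79.03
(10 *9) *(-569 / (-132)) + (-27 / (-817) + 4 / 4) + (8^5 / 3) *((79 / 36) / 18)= 7515072925 / 4367682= 1720.61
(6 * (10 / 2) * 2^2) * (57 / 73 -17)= -142080 / 73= -1946.30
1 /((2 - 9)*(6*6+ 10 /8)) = -4 /1043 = -0.00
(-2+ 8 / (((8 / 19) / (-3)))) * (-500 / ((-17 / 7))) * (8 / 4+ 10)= -2478000 / 17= -145764.71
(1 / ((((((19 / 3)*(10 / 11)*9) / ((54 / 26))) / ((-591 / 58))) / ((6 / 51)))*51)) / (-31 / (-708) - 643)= 627642 / 428336189905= 0.00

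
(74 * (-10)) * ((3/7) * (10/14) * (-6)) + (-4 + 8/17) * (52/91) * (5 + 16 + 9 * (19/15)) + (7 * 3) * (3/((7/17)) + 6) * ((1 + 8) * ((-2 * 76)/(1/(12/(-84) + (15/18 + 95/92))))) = -12575190042/19159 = -656359.42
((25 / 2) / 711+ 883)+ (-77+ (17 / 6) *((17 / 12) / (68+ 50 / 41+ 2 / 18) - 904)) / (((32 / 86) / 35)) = -575731009986793 / 2328257664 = -247279.77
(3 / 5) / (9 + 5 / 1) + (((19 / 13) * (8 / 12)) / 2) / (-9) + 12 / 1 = 294563 / 24570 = 11.99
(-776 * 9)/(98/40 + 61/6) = -419040/757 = -553.55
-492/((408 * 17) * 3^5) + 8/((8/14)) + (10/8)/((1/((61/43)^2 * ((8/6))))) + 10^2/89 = 427072058525/23113250694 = 18.48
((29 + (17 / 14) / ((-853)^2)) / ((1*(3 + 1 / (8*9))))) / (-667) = -0.01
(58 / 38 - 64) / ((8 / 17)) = -20179 / 152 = -132.76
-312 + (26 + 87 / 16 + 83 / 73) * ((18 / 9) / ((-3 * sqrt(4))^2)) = -6521441 / 21024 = -310.19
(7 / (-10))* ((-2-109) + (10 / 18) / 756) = 755239 / 9720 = 77.70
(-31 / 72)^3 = -29791 / 373248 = -0.08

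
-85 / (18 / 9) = -85 / 2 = -42.50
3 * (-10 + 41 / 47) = -1287 / 47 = -27.38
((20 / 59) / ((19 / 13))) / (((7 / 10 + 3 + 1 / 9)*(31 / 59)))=23400 / 202027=0.12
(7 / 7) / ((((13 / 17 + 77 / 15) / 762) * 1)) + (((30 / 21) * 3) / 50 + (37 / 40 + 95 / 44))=38322397 / 289520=132.37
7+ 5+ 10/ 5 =14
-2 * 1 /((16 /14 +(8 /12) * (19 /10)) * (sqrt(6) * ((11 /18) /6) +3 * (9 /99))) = -244944 /13133 +91476 * sqrt(6) /13133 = -1.59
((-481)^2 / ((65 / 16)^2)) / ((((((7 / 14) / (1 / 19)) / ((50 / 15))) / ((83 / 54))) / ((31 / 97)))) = 1803487744 / 746415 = 2416.20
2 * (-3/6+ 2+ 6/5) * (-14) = -378/5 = -75.60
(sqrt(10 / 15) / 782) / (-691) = -0.00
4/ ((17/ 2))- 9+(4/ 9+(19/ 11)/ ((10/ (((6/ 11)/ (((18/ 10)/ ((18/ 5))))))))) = -7.90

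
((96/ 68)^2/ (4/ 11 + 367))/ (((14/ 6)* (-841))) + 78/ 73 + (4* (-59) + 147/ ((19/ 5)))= -207930581919709/ 1059533470709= -196.25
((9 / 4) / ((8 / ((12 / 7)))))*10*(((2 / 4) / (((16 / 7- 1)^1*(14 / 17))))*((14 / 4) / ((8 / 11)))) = 2805 / 256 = 10.96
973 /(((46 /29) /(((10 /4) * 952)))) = 33578230 /23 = 1459923.04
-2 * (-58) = 116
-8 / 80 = -1 / 10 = -0.10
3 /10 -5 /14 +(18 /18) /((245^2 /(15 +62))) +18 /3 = 50971 /8575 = 5.94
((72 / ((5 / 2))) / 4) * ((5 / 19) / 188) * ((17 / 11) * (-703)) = -5661 / 517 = -10.95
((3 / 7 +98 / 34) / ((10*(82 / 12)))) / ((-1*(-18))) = 197 / 73185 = 0.00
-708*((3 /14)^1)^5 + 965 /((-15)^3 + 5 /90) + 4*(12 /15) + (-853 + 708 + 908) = 31267124881269 /40840337720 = 765.59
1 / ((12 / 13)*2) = 13 / 24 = 0.54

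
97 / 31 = 3.13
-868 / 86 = -434 / 43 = -10.09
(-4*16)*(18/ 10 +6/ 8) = -816/ 5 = -163.20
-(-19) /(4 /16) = 76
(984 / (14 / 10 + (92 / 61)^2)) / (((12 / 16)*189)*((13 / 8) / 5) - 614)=-976390400 / 2070813641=-0.47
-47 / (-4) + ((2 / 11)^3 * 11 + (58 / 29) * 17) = 22175 / 484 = 45.82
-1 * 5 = -5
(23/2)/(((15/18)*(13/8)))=552/65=8.49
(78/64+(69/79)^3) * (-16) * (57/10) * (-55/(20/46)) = 428892206589/19721560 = 21747.38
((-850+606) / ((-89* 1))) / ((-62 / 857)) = -104554 / 2759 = -37.90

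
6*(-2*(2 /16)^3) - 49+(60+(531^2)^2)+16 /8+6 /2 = 10176256708733 /128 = 79502005536.98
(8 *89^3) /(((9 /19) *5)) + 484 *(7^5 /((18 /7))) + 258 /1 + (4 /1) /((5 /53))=5544979.91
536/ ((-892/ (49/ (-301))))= 938/ 9589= 0.10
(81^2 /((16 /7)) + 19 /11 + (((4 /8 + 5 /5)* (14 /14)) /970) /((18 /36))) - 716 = 184050489 /85360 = 2156.17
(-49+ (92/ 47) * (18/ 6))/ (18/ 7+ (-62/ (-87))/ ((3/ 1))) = -3703329/ 241204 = -15.35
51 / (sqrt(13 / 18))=153* sqrt(26) / 13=60.01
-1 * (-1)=1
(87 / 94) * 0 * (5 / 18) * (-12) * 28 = 0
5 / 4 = 1.25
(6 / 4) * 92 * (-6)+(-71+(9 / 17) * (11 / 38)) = -580655 / 646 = -898.85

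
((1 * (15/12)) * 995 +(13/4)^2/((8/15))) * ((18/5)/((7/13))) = 540657/64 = 8447.77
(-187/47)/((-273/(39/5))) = 187/1645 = 0.11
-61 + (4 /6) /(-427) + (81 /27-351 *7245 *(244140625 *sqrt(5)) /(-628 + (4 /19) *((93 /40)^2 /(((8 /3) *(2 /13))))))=-74300 /1281 + 3282398437500000000 *sqrt(5) /3305543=2220411604174.37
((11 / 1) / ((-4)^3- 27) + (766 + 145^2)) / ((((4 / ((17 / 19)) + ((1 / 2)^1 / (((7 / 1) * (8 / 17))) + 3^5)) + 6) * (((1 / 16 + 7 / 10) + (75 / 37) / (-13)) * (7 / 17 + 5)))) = 399132201600 / 15249404363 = 26.17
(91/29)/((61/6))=546/1769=0.31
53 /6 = 8.83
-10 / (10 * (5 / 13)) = -13 / 5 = -2.60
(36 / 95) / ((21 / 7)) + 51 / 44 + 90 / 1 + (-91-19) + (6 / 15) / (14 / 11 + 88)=-38400261 / 2052380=-18.71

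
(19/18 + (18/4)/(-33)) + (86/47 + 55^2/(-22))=-1253993/9306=-134.75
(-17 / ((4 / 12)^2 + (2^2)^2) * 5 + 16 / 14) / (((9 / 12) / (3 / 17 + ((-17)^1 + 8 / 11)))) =1443080 / 16269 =88.70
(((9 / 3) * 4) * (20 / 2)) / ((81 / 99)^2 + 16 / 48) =119.67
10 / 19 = 0.53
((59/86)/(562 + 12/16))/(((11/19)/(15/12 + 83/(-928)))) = 1207317/494031472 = 0.00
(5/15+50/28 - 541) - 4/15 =-539.15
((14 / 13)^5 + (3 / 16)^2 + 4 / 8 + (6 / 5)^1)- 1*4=-387963687 / 475255040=-0.82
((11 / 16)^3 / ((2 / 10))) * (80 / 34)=33275 / 8704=3.82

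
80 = 80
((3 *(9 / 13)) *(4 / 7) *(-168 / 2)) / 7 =-1296 / 91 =-14.24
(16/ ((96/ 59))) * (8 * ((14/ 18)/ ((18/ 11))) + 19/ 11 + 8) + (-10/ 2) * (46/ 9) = 574625/ 5346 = 107.49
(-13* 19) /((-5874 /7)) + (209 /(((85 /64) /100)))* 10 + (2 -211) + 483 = 15741515285 /99858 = 157639.00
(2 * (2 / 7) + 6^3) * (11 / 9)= 16676 / 63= 264.70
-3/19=-0.16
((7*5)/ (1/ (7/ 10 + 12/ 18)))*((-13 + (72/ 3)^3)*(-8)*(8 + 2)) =-158550280/ 3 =-52850093.33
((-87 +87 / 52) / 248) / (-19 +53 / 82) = 181917 / 9704240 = 0.02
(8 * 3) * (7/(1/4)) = 672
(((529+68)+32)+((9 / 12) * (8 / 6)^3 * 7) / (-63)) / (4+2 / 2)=50933 / 405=125.76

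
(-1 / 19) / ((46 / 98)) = -49 / 437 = -0.11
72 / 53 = 1.36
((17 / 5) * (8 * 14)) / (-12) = -476 / 15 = -31.73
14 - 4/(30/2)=206/15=13.73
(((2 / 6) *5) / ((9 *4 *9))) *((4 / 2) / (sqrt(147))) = 0.00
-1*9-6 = -15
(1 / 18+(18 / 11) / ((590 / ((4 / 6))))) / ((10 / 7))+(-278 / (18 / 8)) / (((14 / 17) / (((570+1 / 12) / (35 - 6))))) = -1049112572861 / 355716900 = -2949.29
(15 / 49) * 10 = 150 / 49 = 3.06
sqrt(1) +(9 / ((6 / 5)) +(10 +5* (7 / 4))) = 27.25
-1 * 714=-714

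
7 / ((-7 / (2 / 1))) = -2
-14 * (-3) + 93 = 135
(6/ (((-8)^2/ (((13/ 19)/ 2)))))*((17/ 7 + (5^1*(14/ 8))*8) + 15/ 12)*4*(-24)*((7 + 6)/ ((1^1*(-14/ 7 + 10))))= -368.64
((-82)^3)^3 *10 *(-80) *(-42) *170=-957442871940252278784000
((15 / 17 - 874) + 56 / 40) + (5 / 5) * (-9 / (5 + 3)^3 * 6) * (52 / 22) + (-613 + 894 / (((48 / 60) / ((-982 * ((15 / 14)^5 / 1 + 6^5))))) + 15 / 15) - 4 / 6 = -51502372177282863443 / 6034385280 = -8534816685.96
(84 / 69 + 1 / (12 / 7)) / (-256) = -497 / 70656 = -0.01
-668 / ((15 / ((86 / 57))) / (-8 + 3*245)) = -41764696 / 855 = -48847.60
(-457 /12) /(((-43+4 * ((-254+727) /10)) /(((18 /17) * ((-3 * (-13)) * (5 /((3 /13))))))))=-5792475 /24854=-233.06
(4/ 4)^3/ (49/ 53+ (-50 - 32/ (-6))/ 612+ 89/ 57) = 924426/ 2230591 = 0.41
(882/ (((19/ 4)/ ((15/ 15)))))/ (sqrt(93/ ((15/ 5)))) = 3528 *sqrt(31)/ 589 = 33.35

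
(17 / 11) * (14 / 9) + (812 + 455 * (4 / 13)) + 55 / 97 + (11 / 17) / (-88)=1247190229 / 1306008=954.96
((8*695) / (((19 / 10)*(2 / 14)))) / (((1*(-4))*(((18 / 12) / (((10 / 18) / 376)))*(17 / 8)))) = -973000 / 409887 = -2.37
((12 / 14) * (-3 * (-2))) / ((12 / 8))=24 / 7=3.43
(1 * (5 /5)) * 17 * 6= 102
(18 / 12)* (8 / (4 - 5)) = -12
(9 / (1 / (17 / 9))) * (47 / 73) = 799 / 73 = 10.95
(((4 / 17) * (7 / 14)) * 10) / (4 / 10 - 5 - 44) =-100 / 4131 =-0.02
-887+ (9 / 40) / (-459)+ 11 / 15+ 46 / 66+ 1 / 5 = -885.37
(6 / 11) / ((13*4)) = 3 / 286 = 0.01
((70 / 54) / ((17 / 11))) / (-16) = -385 / 7344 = -0.05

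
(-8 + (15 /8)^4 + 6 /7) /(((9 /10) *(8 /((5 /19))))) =3739375 /19611648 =0.19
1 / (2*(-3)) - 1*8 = -49 / 6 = -8.17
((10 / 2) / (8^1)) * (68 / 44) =85 / 88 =0.97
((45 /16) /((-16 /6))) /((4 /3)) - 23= -23.79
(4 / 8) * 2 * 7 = 7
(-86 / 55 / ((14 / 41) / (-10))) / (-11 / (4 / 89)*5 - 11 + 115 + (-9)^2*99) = 14104 / 2124969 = 0.01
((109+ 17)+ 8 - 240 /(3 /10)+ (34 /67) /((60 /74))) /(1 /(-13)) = 8693113 /1005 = 8649.86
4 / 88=1 / 22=0.05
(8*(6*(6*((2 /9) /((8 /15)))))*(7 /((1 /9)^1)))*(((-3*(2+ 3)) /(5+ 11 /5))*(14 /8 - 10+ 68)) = -1882125 /2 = -941062.50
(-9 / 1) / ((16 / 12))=-27 / 4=-6.75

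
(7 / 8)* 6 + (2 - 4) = 13 / 4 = 3.25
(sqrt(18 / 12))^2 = 1.50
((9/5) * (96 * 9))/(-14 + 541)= 7776/2635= 2.95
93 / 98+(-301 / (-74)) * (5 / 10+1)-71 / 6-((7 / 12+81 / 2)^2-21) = -1671.62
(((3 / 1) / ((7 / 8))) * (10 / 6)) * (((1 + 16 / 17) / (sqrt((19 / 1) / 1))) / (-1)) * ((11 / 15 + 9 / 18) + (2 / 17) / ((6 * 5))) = -27764 * sqrt(19) / 38437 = -3.15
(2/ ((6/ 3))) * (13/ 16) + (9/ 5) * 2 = 353/ 80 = 4.41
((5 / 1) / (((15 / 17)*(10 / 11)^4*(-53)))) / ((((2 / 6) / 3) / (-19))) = 14187129 / 530000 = 26.77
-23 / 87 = -0.26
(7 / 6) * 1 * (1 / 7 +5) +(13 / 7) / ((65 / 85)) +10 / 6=10.10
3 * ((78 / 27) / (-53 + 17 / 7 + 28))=-91 / 237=-0.38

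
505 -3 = 502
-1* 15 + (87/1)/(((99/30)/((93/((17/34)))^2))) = 10032675/11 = 912061.36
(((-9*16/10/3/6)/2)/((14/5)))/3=-1/21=-0.05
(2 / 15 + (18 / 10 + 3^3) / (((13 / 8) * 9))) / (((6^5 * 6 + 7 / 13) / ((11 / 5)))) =902 / 9098025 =0.00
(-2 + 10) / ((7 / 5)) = 40 / 7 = 5.71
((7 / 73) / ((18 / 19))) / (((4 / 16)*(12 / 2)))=133 / 1971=0.07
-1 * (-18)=18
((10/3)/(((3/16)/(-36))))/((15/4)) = -512/3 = -170.67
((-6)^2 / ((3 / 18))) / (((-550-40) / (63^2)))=-428652 / 295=-1453.06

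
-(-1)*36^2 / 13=1296 / 13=99.69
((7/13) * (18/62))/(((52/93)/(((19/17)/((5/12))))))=0.75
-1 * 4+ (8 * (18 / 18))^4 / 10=2028 / 5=405.60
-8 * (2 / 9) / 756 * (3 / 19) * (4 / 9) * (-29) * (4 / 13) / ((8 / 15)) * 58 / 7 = 0.02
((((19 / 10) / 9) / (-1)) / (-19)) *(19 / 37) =19 / 3330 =0.01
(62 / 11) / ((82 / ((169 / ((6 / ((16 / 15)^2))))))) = 670592 / 304425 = 2.20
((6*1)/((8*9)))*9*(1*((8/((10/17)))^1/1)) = 10.20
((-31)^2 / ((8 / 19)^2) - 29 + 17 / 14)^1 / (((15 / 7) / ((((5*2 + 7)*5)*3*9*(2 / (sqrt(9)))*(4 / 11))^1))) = 123215949 / 88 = 1400181.24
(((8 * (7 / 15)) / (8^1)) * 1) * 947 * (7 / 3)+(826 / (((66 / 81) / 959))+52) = 481757578 / 495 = 973247.63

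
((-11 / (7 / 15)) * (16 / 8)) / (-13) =330 / 91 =3.63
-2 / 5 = -0.40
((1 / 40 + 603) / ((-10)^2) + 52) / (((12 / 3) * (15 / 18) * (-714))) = -232121 / 9520000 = -0.02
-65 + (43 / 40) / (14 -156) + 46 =-107963 / 5680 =-19.01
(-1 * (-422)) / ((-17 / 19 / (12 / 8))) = -12027 / 17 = -707.47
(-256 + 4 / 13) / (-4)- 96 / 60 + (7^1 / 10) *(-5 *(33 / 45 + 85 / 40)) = 32647 / 624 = 52.32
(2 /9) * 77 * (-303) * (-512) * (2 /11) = 1447936 /3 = 482645.33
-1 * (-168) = 168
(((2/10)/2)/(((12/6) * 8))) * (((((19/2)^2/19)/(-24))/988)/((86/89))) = -89/68689920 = -0.00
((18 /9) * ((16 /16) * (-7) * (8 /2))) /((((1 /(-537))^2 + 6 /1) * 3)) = -5382888 /1730215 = -3.11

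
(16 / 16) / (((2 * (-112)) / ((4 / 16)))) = -1 / 896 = -0.00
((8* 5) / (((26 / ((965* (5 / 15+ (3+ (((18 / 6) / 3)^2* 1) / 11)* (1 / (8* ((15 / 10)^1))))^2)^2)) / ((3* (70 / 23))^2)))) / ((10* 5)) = 4511212421625 / 15490178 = 291230.51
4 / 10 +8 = 42 / 5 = 8.40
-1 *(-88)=88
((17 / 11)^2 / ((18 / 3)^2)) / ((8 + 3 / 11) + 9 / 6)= 0.01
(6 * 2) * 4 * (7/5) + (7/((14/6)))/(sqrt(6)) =sqrt(6)/2 + 336/5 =68.42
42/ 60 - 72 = -713/ 10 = -71.30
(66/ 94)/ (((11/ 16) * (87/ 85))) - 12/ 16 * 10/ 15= 1357/ 2726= 0.50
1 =1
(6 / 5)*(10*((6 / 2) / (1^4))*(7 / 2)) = 126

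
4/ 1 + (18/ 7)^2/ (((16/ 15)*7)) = 6703/ 1372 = 4.89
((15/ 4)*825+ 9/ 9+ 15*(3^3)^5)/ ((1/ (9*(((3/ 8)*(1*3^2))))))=209210072157/ 32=6537814754.91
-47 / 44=-1.07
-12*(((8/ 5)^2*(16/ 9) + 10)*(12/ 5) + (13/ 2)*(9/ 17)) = -978278/ 2125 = -460.37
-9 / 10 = -0.90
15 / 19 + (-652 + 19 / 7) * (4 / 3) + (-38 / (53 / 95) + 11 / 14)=-13142893 / 14098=-932.25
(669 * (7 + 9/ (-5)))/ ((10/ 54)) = 469638/ 25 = 18785.52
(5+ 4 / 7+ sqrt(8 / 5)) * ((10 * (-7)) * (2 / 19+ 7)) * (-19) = 3780 * sqrt(10)+ 52650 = 64603.41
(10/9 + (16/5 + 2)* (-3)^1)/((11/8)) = -5216/495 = -10.54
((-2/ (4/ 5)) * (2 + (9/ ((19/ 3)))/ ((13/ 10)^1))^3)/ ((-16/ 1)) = 69678710/ 15069223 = 4.62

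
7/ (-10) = -7/ 10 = -0.70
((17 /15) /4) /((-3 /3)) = -17 /60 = -0.28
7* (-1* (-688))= 4816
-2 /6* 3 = -1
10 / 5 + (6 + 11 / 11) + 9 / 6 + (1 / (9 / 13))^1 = 215 / 18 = 11.94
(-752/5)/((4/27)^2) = -34263/5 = -6852.60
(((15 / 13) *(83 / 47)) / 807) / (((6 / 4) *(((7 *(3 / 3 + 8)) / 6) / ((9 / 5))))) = 332 / 1150513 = 0.00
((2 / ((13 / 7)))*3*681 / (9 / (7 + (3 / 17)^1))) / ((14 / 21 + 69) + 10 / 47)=54667956 / 2177513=25.11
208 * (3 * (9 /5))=5616 /5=1123.20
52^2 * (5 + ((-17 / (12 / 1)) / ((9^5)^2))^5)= 108364844256775727778172667986354016287014141982557187207 / 8015151202424240220279043490114942033063176182159552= 13520.00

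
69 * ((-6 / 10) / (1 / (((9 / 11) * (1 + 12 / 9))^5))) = -1049.86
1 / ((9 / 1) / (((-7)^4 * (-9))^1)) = -2401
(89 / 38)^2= 7921 / 1444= 5.49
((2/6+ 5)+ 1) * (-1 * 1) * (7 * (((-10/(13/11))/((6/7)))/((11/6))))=9310/39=238.72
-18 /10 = -9 /5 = -1.80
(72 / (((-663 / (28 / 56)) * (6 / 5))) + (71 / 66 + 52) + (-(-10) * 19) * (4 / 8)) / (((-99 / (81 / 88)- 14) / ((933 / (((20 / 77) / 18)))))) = -380742089301 / 4835480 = -78739.25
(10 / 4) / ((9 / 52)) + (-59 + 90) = 409 / 9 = 45.44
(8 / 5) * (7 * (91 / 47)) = 5096 / 235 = 21.69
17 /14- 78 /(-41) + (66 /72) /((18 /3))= 67561 /20664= 3.27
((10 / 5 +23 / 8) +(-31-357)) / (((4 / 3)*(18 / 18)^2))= -9195 / 32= -287.34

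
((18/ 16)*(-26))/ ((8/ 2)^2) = -117/ 64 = -1.83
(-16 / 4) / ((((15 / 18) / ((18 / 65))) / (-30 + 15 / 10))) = 12312 / 325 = 37.88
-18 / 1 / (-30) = 3 / 5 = 0.60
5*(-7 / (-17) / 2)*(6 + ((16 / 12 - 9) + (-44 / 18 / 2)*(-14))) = 15.90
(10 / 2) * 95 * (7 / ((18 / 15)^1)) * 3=16625 / 2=8312.50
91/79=1.15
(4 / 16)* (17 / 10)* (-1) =-17 / 40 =-0.42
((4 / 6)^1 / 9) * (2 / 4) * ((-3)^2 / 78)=1 / 234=0.00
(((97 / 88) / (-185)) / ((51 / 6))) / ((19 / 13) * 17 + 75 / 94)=-59267 / 2168207030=-0.00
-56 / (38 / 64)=-1792 / 19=-94.32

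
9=9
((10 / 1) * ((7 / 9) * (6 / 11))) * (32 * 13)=58240 / 33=1764.85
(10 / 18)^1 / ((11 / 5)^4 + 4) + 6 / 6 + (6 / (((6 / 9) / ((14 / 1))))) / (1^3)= 19595288 / 154269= 127.02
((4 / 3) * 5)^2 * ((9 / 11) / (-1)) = -400 / 11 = -36.36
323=323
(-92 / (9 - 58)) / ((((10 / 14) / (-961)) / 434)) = -5481544 / 5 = -1096308.80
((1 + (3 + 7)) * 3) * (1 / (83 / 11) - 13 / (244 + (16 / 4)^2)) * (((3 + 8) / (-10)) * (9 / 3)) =-149193 / 16600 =-8.99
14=14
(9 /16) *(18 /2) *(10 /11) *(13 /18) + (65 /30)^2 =12701 /1584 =8.02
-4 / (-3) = 4 / 3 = 1.33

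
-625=-625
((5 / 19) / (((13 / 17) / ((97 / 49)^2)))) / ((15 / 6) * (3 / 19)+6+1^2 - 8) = -2.23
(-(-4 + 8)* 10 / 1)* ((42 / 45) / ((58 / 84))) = -1568 / 29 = -54.07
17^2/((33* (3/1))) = 289/99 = 2.92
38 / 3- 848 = -835.33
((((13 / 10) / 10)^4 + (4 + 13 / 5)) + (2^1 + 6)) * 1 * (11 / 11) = 1460028561 / 100000000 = 14.60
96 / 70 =48 / 35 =1.37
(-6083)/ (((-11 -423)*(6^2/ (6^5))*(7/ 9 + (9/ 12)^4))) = 216235008/ 78151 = 2766.89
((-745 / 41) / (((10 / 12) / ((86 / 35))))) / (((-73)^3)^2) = -76884 / 217164614724715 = -0.00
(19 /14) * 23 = 437 /14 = 31.21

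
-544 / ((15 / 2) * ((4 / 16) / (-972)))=1410048 / 5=282009.60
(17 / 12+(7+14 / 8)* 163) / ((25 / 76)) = 325508 / 75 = 4340.11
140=140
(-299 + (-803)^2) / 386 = 322255 / 193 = 1669.72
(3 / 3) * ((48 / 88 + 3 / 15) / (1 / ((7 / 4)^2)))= 2009 / 880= 2.28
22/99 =2/9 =0.22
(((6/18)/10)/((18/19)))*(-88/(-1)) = 418/135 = 3.10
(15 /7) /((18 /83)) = 415 /42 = 9.88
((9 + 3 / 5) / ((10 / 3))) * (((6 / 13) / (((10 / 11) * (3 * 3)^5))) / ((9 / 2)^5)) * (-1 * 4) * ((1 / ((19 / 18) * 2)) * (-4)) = 45056 / 443022503625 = 0.00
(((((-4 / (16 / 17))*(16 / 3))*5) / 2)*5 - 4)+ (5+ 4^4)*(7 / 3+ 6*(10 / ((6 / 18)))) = 141905 / 3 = 47301.67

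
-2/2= -1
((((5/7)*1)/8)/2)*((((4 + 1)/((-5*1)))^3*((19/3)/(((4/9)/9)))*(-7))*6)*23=176985/32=5530.78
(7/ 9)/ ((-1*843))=-7/ 7587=-0.00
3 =3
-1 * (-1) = 1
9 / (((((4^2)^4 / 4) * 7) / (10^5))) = 28125 / 3584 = 7.85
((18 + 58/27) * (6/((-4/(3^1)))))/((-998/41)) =5576/1497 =3.72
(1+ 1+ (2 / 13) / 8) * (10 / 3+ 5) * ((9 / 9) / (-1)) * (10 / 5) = -875 / 26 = -33.65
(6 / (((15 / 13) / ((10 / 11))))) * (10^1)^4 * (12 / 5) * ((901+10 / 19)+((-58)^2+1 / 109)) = 1002248832000 / 2071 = 483944390.15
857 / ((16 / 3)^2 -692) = -7713 / 5972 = -1.29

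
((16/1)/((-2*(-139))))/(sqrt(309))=8*sqrt(309)/42951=0.00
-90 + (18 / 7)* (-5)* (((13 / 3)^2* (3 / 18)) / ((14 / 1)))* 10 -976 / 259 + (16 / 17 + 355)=21583762 / 92463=233.43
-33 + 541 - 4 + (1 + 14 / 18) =4552 / 9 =505.78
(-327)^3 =-34965783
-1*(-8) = 8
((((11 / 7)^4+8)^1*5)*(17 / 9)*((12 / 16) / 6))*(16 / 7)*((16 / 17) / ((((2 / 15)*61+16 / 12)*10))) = 451320 / 1193297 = 0.38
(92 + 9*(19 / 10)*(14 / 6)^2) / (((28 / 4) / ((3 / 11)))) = 5553 / 770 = 7.21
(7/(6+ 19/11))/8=77/680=0.11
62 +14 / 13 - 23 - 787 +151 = -7747 / 13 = -595.92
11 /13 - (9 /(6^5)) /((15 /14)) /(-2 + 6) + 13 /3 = 5.18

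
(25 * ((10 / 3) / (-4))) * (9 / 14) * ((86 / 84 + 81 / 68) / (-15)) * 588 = 1162.87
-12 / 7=-1.71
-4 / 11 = -0.36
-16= -16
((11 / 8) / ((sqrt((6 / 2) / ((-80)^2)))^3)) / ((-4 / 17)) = -575810.67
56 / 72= 7 / 9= 0.78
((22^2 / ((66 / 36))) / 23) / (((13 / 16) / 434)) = 1833216 / 299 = 6131.16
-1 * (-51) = 51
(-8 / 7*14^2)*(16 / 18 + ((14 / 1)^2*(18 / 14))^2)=-128025856 / 9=-14225095.11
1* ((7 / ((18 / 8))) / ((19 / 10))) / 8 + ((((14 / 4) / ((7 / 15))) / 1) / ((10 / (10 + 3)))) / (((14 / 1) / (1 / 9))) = 2701 / 9576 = 0.28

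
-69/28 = -2.46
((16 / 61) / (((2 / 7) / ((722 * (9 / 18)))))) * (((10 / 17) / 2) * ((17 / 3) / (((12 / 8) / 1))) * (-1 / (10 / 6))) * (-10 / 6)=202160 / 549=368.23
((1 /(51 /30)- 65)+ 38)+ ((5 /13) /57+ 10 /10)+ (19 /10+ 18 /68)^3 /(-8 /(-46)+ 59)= -25.23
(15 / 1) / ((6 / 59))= 295 / 2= 147.50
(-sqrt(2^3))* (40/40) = -2* sqrt(2) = -2.83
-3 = -3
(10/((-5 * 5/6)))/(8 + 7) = -4/25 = -0.16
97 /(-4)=-97 /4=-24.25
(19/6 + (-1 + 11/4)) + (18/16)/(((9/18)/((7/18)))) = 139/24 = 5.79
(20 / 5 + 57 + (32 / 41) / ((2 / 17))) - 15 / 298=825739 / 12218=67.58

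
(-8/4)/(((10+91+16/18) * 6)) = -3/917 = -0.00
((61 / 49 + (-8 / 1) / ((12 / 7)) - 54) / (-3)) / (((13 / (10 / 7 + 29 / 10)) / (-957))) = -271960579 / 44590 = -6099.14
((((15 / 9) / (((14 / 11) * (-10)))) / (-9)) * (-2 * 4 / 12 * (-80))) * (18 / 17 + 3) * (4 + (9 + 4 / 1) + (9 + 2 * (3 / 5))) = 16192 / 189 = 85.67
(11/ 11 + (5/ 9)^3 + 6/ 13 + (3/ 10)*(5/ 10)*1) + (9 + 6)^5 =143932275451/ 189540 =759376.78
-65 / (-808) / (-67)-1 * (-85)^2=-391132665 / 54136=-7225.00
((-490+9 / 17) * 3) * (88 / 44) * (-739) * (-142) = -5239134588 / 17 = -308184387.53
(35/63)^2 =25/81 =0.31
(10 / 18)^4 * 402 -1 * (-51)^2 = -5604637 / 2187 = -2562.71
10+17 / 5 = 67 / 5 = 13.40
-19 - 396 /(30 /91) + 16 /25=-30489 /25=-1219.56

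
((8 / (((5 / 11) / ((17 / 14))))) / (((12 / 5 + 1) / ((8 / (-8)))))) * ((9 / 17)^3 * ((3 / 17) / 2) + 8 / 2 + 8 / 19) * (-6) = 1857646692 / 11108293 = 167.23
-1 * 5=-5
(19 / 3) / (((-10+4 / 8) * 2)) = -1 / 3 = -0.33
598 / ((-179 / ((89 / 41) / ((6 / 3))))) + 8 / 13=-3.01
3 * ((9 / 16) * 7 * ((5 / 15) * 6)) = 189 / 8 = 23.62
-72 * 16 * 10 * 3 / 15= -2304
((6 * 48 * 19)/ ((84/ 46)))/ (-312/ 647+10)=6785736/ 21553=314.84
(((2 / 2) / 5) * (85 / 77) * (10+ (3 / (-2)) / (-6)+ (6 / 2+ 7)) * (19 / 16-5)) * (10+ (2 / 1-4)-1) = -119.31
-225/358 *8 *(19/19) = -900/179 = -5.03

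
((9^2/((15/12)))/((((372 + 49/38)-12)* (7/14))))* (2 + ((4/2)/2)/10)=0.75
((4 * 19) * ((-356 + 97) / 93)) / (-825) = 19684 / 76725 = 0.26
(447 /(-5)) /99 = -149 /165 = -0.90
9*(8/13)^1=72/13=5.54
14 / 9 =1.56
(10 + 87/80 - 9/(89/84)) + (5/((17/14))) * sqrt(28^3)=18463/7120 + 3920 * sqrt(7)/17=612.67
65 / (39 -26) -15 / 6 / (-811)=5.00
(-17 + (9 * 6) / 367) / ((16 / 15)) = -15.80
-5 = -5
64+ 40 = 104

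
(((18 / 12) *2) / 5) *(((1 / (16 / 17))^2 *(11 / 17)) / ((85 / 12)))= 99 / 1600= 0.06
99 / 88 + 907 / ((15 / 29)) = 210559 / 120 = 1754.66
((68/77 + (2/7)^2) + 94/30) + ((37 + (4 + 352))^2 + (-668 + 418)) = 1246732048/8085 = 154203.10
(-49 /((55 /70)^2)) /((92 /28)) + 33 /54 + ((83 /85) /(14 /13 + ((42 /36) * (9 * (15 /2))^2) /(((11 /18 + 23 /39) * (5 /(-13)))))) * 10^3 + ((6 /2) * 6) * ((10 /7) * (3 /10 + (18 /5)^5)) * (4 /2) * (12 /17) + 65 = 1969259383496932946911 /89499558843213750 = 22003.01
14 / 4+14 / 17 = 147 / 34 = 4.32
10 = 10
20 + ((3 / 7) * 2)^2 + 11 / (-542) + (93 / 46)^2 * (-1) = 467190643 / 28098364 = 16.63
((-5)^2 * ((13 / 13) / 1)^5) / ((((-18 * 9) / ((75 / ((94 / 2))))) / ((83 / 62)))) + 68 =10648333 / 157356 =67.67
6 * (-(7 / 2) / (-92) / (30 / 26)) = 0.20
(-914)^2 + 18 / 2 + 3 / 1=835408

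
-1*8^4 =-4096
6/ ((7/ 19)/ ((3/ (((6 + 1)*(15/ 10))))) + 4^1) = 1.13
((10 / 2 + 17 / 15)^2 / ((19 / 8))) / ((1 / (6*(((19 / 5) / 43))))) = 135424 / 16125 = 8.40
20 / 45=4 / 9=0.44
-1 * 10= -10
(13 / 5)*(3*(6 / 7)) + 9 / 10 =531 / 70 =7.59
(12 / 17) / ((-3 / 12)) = -48 / 17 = -2.82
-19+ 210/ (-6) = -54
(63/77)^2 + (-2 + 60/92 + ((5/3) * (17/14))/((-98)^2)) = -761322229/1122573144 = -0.68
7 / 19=0.37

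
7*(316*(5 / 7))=1580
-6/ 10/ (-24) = 1/ 40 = 0.02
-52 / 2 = -26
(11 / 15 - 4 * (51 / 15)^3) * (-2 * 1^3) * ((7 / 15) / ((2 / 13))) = 5339971 / 5625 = 949.33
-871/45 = -19.36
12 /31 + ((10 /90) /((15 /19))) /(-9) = 13991 /37665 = 0.37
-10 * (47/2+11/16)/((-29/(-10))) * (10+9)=-183825/116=-1584.70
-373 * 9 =-3357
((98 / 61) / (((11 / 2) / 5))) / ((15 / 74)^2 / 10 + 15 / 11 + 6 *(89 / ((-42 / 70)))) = -306656 / 186582103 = -0.00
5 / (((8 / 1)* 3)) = 5 / 24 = 0.21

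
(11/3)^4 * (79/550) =105149/4050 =25.96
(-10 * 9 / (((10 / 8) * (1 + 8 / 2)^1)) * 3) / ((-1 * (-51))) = -72 / 85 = -0.85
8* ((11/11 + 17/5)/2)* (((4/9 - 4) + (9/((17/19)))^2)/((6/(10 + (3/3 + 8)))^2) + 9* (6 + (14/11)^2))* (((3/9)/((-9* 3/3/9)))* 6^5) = -759584942656/15895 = -47787665.47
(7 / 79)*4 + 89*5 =35183 / 79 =445.35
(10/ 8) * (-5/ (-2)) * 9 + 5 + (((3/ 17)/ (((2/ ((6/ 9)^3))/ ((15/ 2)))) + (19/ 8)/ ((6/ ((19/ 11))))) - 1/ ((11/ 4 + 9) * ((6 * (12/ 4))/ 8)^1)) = 33.97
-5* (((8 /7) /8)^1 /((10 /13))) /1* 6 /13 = -3 /7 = -0.43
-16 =-16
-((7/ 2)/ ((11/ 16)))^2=-3136/ 121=-25.92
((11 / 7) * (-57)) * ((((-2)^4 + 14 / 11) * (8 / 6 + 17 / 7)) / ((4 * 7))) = -207.86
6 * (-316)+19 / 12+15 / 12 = -11359 / 6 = -1893.17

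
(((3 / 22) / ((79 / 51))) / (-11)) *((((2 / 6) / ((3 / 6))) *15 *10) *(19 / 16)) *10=-363375 / 38236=-9.50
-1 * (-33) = 33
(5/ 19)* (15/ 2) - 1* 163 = -6119/ 38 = -161.03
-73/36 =-2.03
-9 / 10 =-0.90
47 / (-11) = -47 / 11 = -4.27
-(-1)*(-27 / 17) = -27 / 17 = -1.59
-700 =-700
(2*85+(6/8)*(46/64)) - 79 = 11717/128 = 91.54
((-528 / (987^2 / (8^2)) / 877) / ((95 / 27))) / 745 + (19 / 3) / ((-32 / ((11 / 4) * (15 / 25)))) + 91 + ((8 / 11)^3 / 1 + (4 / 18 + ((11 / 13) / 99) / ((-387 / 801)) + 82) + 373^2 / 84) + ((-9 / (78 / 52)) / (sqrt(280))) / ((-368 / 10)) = 3 * sqrt(70) / 2576 + 3511875196802233042167559 / 1919518733811171292800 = 1829.57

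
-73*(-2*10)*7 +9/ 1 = 10229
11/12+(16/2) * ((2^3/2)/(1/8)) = 3083/12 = 256.92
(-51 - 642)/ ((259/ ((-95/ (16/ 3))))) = 28215/ 592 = 47.66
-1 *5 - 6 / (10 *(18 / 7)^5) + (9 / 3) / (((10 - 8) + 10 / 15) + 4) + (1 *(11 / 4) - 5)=-21431911 / 3149280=-6.81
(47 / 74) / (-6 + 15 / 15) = -47 / 370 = -0.13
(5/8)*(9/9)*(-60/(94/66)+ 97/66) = -630605/24816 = -25.41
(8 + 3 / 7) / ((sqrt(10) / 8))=236* sqrt(10) / 35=21.32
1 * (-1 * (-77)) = 77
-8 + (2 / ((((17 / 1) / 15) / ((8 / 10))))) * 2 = -88 / 17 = -5.18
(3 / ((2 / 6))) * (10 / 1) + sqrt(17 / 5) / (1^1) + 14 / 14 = sqrt(85) / 5 + 91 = 92.84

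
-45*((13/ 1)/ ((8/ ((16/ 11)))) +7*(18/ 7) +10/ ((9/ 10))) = -15580/ 11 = -1416.36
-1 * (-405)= 405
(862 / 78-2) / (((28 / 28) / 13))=353 / 3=117.67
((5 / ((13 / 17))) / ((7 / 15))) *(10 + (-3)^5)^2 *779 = 592540571.70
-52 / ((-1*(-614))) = -0.08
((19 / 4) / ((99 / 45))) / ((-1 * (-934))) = 0.00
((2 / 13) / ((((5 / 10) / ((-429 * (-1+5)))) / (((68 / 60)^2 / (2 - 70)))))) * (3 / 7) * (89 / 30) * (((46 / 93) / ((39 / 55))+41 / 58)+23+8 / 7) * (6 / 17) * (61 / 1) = 4493255529554 / 644245875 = 6974.44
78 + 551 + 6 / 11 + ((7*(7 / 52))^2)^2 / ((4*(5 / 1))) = 1012722228811 / 1608555520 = 629.58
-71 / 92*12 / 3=-3.09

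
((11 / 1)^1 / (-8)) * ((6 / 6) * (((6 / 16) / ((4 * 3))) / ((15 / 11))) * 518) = -31339 / 1920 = -16.32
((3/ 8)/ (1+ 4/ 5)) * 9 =15/ 8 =1.88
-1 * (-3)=3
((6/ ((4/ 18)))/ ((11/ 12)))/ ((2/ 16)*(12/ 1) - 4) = -11.78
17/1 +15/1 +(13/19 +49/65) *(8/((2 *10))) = 201152/6175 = 32.58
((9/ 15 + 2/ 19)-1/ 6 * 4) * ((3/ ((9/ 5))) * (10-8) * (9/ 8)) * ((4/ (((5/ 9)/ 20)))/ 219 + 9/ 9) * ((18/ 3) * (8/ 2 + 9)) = 51909/ 2774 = 18.71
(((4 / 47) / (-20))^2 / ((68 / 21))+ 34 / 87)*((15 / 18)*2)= 127682027 / 196026660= 0.65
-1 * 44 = -44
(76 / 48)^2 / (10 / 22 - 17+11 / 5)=-19855 / 113616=-0.17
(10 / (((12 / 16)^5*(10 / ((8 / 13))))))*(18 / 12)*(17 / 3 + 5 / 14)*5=2590720 / 22113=117.16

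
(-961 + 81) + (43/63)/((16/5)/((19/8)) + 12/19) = -10418635/11844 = -879.66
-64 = -64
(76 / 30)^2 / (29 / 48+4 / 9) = 23104 / 3775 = 6.12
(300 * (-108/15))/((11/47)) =-101520/11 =-9229.09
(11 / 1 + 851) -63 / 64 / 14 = 110327 / 128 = 861.93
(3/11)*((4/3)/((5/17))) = 68/55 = 1.24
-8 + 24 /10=-28 /5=-5.60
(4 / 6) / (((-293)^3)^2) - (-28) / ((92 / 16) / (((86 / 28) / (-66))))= -108826376488987922 / 480228021832222191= -0.23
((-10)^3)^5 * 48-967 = -48000000000000967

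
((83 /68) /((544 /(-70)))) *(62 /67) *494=-71.80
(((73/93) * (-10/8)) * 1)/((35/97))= -7081/2604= -2.72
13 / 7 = 1.86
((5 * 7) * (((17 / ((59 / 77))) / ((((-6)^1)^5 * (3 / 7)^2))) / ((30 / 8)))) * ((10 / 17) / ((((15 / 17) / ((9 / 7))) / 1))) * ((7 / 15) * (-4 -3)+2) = 1218679 / 7741980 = 0.16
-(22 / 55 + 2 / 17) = -44 / 85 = -0.52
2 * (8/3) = 16/3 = 5.33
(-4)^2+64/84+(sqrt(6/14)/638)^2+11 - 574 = -546.24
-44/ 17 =-2.59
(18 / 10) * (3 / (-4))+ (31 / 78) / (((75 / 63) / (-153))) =-68157 / 1300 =-52.43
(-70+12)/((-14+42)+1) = -2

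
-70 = -70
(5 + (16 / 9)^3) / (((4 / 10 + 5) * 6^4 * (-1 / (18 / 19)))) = -38705 / 26926344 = -0.00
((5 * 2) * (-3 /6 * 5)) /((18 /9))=-25 /2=-12.50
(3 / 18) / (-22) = -1 / 132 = -0.01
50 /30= 5 /3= 1.67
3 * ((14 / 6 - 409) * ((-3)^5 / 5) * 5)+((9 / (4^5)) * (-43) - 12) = 296447.62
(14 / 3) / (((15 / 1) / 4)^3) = 896 / 10125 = 0.09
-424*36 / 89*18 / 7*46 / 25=-12638592 / 15575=-811.47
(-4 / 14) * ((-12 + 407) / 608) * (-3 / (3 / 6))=1185 / 1064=1.11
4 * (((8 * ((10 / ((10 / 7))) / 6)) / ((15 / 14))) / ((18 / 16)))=12544 / 405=30.97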